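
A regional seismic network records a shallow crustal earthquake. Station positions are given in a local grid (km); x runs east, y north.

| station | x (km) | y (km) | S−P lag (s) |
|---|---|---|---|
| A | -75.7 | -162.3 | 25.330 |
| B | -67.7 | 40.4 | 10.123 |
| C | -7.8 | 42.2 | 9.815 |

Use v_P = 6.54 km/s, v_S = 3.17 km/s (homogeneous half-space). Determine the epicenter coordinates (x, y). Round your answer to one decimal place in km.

Distance from S−P lag: d = Δt · v_P v_S / (v_P − v_S) = Δt · (6.54·3.17)/(6.54−3.17) ≈ 6.1519·Δt.
So d_A = 155.83, d_B = 62.28, d_C = 60.38 km.
Circle about each station: (x + 75.7)² + (y + 162.3)² = 155.83²; (x + 67.7)² + (y − 40.4)² = 62.28²; (x + 7.8)² + (y − 42.2)² = 60.38².
Subtracting the A equation from the B and C equations removes the quadratic terms:
16.0 x + 405.4 y = -5452.14
135.8 x + 409.0 y = -9592.86
Solving the 2×2 system: x ≈ -34.2, y ≈ -12.1 km.
Check against A (with the unrounded x, y): √((x + 75.7)²+(y + 162.3)²) = 155.83 ≈ 155.83 km. ✓

-34.2 km east, -12.1 km north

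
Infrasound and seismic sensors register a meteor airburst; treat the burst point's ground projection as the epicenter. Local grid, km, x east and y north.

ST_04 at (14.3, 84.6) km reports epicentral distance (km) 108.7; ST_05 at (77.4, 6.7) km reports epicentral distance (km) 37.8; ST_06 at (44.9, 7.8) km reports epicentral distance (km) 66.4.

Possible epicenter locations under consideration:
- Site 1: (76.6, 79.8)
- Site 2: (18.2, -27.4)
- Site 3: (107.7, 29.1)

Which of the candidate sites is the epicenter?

Site 3

For each candidate, compare |candidate − station| to the reported distance:
Site 1: residuals ST_04 46.2, ST_05 35.3, ST_06 12.3 → max 46.2 km
Site 2: residuals ST_04 3.4, ST_05 30.5, ST_06 22.2 → max 30.5 km
Site 3: residuals ST_04 0.1, ST_05 0.1, ST_06 0.1 → max 0.1 km
Only Site 3 has all residuals ≈ 0.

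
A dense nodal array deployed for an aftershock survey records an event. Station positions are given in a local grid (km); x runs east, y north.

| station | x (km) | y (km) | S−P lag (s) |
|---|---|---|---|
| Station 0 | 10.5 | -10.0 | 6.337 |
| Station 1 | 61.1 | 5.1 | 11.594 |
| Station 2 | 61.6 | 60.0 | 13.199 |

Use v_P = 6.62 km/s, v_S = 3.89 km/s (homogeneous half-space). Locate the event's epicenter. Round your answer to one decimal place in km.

x ≈ -48.2 km, y ≈ 1.3 km

Distance from S−P lag: d = Δt · v_P v_S / (v_P − v_S) = Δt · (6.62·3.89)/(6.62−3.89) ≈ 9.4329·Δt.
So d_Station 0 = 59.78, d_Station 1 = 109.36, d_Station 2 = 124.50 km.
Circle about each station: (x − 10.5)² + (y + 10.0)² = 59.78²; (x − 61.1)² + (y − 5.1)² = 109.36²; (x − 61.6)² + (y − 60.0)² = 124.50².
Subtracting the Station 0 equation from the Station 1 and Station 2 equations removes the quadratic terms:
101.2 x + 30.2 y = -4836.99
102.2 x + 140.0 y = -4742.29
Solving the 2×2 system: x ≈ -48.2, y ≈ 1.3 km.
Check against Station 0 (with the unrounded x, y): √((x − 10.5)²+(y + 10.0)²) = 59.76 ≈ 59.78 km. ✓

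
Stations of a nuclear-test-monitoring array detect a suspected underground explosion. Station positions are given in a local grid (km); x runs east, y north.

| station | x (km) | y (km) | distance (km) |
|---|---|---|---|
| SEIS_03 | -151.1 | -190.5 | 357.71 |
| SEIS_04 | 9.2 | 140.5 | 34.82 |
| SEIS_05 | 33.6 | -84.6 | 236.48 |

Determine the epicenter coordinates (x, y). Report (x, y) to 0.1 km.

Circle about each station: (x + 151.1)² + (y + 190.5)² = 357.71²; (x − 9.2)² + (y − 140.5)² = 34.82²; (x − 33.6)² + (y + 84.6)² = 236.48².
Subtracting the SEIS_03 equation from the SEIS_04 and SEIS_05 equations removes the quadratic terms:
320.6 x + 662.0 y = 87447.44
369.4 x + 211.8 y = 21198.31
Solving the 2×2 system: x ≈ -25.4, y ≈ 144.4 km.

(-25.4, 144.4)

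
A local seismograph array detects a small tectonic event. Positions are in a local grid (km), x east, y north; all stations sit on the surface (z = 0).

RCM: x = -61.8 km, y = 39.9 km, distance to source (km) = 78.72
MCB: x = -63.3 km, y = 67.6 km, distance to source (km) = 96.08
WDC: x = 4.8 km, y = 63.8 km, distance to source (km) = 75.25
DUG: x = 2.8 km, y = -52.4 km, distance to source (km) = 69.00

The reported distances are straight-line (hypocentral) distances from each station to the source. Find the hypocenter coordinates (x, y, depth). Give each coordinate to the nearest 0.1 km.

x ≈ -6.6 km, y ≈ 2.0 km, depth ≈ 41.4 km

Each station gives a sphere (x−x_i)² + (y−y_i)² + z² = d_i² (stations at z=0).
Subtracting the RCM sphere from MCB and WDC: z² cancels, leaving linear equations in x and y:
-3.0 x + 55.4 y = 130.87
133.2 x + 47.8 y = -783.49
Solving: x ≈ -6.602, y ≈ 2.005 km (keep extra digits for the depth step; rounded: -6.6, 2.0).
Then from the RCM sphere: z² = 78.72² − (x + 61.8)² − (y − 39.9)² with x = -6.602, y = 2.005, so z ≈ 41.400 ≈ 41.4 km.
Check against DUG (with the unrounded solution): distance 69.01 ≈ 69.00 km. ✓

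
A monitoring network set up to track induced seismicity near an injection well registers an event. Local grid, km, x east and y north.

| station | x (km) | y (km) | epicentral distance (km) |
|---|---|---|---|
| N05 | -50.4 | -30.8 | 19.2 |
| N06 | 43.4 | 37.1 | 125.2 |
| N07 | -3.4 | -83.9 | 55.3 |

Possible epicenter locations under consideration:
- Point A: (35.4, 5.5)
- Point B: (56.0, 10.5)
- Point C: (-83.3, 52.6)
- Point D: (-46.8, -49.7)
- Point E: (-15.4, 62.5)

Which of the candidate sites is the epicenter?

Point D

For each candidate, compare |candidate − station| to the reported distance:
Point A: residuals N05 74.0, N06 92.6, N07 42.2 → max 92.6 km
Point B: residuals N05 94.9, N06 95.8, N07 56.2 → max 95.8 km
Point C: residuals N05 70.5, N06 2.4, N07 102.9 → max 102.9 km
Point D: residuals N05 0.0, N06 0.0, N07 0.0 → max 0.0 km
Point E: residuals N05 80.4, N06 61.1, N07 91.6 → max 91.6 km
Only Point D has all residuals ≈ 0.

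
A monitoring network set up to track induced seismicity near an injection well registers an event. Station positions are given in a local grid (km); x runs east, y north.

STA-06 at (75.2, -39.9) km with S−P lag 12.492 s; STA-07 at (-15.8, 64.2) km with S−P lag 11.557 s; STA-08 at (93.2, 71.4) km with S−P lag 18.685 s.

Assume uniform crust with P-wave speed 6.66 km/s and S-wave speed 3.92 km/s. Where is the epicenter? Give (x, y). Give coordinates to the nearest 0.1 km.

Distance from S−P lag: d = Δt · v_P v_S / (v_P − v_S) = Δt · (6.66·3.92)/(6.66−3.92) ≈ 9.5282·Δt.
So d_STA-06 = 119.03, d_STA-07 = 110.12, d_STA-08 = 178.03 km.
Circle about each station: (x − 75.2)² + (y + 39.9)² = 119.03²; (x + 15.8)² + (y − 64.2)² = 110.12²; (x − 93.2)² + (y − 71.4)² = 178.03².
Subtracting the STA-06 equation from the STA-07 and STA-08 equations removes the quadratic terms:
-182.0 x + 208.2 y = -834.04
36.0 x + 222.6 y = -10989.39
Solving the 2×2 system: x ≈ -43.8, y ≈ -42.3 km.

x ≈ -43.8 km, y ≈ -42.3 km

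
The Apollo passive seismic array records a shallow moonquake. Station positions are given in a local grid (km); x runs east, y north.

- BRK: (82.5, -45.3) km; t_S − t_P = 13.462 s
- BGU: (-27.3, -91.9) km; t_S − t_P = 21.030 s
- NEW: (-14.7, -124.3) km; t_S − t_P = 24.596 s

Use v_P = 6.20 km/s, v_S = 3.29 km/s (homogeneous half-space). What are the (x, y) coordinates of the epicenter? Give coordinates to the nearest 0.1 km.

Distance from S−P lag: d = Δt · v_P v_S / (v_P − v_S) = Δt · (6.20·3.29)/(6.20−3.29) ≈ 7.0096·Δt.
So d_BRK = 94.36, d_BGU = 147.41, d_NEW = 172.41 km.
Circle about each station: (x − 82.5)² + (y + 45.3)² = 94.36²; (x + 27.3)² + (y + 91.9)² = 147.41²; (x + 14.7)² + (y + 124.3)² = 172.41².
Subtracting the BRK equation from the BGU and NEW equations removes the quadratic terms:
-219.6 x − 93.2 y = -12493.34
-194.4 x − 158.0 y = -14013.16
Solving the 2×2 system: x ≈ 40.3, y ≈ 39.1 km.

40.3 km east, 39.1 km north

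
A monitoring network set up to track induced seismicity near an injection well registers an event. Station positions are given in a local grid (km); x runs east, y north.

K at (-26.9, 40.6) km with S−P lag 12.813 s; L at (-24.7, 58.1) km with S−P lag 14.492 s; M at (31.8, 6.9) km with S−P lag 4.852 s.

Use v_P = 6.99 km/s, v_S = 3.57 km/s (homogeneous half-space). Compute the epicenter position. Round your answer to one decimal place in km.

x ≈ 36.4 km, y ≈ -28.2 km

Distance from S−P lag: d = Δt · v_P v_S / (v_P − v_S) = Δt · (6.99·3.57)/(6.99−3.57) ≈ 7.2966·Δt.
So d_K = 93.49, d_L = 105.74, d_M = 35.40 km.
Circle about each station: (x + 26.9)² + (y − 40.6)² = 93.49²; (x + 24.7)² + (y − 58.1)² = 105.74²; (x − 31.8)² + (y − 6.9)² = 35.40².
Subtracting the K equation from the L and M equations removes the quadratic terms:
4.4 x + 35.0 y = -826.84
117.4 x − 67.4 y = 6174.10
Solving the 2×2 system: x ≈ 36.4, y ≈ -28.2 km.
Check against K (with the unrounded x, y): √((x + 26.9)²+(y − 40.6)²) = 93.49 ≈ 93.49 km. ✓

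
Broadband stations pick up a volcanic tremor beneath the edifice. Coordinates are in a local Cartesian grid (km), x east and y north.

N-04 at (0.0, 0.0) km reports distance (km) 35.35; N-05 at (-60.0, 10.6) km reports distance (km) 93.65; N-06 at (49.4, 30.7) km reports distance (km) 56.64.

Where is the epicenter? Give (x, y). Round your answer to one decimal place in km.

x ≈ 27.9 km, y ≈ -21.7 km

Circle about each station: x² + y² = 35.35²; (x + 60.0)² + (y − 10.6)² = 93.65²; (x − 49.4)² + (y − 30.7)² = 56.64².
Subtracting the N-04 equation from the N-05 and N-06 equations removes the quadratic terms:
-120.0 x + 21.2 y = -3808.34
98.8 x + 61.4 y = 1424.38
Solving the 2×2 system: x ≈ 27.9, y ≈ -21.7 km.
Check against N-04 (with the unrounded x, y): √(x²+y²) = 35.35 ≈ 35.35 km. ✓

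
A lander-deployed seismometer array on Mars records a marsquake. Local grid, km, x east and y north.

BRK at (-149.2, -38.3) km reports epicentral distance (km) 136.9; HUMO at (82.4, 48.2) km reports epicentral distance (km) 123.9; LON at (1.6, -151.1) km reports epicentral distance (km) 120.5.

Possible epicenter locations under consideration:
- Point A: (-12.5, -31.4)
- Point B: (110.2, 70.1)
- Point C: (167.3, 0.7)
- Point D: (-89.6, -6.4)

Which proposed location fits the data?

For each candidate, compare |candidate − station| to the reported distance:
Point A: residuals BRK 0.0, HUMO 0.0, LON 0.0 → max 0.0 km
Point B: residuals BRK 144.2, HUMO 88.5, LON 125.9 → max 144.2 km
Point C: residuals BRK 182.0, HUMO 26.6, LON 104.2 → max 182.0 km
Point D: residuals BRK 69.3, HUMO 56.6, LON 50.5 → max 69.3 km
Only Point A has all residuals ≈ 0.

Point A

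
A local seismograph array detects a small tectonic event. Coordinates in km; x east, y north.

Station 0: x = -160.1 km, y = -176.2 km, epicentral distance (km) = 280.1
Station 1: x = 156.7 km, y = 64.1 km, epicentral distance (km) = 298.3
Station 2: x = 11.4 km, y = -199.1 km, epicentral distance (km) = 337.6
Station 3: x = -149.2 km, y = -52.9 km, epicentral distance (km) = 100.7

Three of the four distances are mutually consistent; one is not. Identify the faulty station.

Solve using three stations at a time. Using Station 0, Station 1, Station 2 (subtract circle equations pairwise → linear system) gives (x, y) ≈ (-139.1, 103.1).
Distances from that point to each station vs reported:
  Station 0: calculated 280.1 vs reported 280.1 → residual 0.0 km
  Station 1: calculated 298.3 vs reported 298.3 → residual 0.0 km
  Station 2: calculated 337.6 vs reported 337.6 → residual 0.0 km
  Station 3: calculated 156.4 vs reported 100.7 → residual 55.7 km
Station 0, Station 1, Station 2 are mutually consistent (residuals ≈ 0); Station 3 is off by 55.7 km.

Station 3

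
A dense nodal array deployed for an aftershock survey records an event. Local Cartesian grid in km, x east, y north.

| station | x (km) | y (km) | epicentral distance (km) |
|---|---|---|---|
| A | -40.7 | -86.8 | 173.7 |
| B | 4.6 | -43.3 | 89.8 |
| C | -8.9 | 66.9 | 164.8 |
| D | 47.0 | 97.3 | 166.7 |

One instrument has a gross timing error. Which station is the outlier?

A

Solve using three stations at a time. Using B, C, D (subtract circle equations pairwise → linear system) gives (x, y) ≈ (92.5, -63.2).
Distances from that point to each station vs reported:
  A: calculated 135.2 vs reported 173.7 → residual 38.5 km
  B: calculated 90.1 vs reported 89.8 → residual 0.3 km
  C: calculated 165.0 vs reported 164.8 → residual 0.2 km
  D: calculated 166.9 vs reported 166.7 → residual 0.2 km
B, C, D are mutually consistent (residuals ≈ 0); A is off by 38.5 km.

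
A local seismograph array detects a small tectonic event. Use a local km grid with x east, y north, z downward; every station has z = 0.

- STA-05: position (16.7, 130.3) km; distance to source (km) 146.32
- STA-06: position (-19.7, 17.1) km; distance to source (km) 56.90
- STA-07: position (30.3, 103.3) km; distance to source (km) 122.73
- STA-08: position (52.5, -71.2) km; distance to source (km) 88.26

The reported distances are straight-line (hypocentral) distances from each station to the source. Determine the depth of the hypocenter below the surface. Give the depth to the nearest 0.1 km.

z ≈ 43.0 km

Each station gives a sphere (x−x_i)² + (y−y_i)² + z² = d_i² (stations at z=0).
Subtracting the STA-05 sphere from STA-06 and STA-07: z² cancels, leaving linear equations in x and y:
-72.8 x − 226.4 y = 1595.45
27.2 x − 54.0 y = 678.89
Solving: x ≈ 6.695, y ≈ -9.200 km (keep extra digits for the depth step; rounded: 6.7, -9.2).
Then from the STA-05 sphere: z² = 146.32² − (x − 16.7)² − (y − 130.3)² with x = 6.695, y = -9.200, so z ≈ 43.002 ≈ 43.0 km.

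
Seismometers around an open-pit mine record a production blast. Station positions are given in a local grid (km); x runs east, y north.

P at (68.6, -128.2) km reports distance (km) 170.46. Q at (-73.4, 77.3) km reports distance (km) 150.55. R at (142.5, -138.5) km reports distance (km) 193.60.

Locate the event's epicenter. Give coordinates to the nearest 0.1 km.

(73.0, 42.2)

Circle about each station: (x − 68.6)² + (y + 128.2)² = 170.46²; (x + 73.4)² + (y − 77.3)² = 150.55²; (x − 142.5)² + (y + 138.5)² = 193.60².
Subtracting pairs of circle equations eliminates x²+y² and gives linear equations (the radical axes):
-284.0 x + 411.0 y = -3387.04
147.8 x − 20.6 y = 9922.95
Solving the 2×2 system: x ≈ 73.0, y ≈ 42.2 km.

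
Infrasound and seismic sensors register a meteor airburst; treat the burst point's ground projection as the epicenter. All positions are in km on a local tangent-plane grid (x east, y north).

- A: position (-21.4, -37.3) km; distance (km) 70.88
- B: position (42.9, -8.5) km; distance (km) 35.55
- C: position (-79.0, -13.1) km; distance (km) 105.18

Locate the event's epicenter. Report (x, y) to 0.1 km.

(21.0, 19.5)

Circle about each station: (x + 21.4)² + (y + 37.3)² = 70.88²; (x − 42.9)² + (y + 8.5)² = 35.55²; (x + 79.0)² + (y + 13.1)² = 105.18².
Subtracting pairs of circle equations eliminates x²+y² and gives linear equations (the radical axes):
128.6 x + 57.6 y = 3823.58
-115.2 x + 48.4 y = -1475.50
Solving the 2×2 system: x ≈ 21.0, y ≈ 19.5 km.
Check against A (with the unrounded x, y): √((x + 21.4)²+(y + 37.3)²) = 70.88 ≈ 70.88 km. ✓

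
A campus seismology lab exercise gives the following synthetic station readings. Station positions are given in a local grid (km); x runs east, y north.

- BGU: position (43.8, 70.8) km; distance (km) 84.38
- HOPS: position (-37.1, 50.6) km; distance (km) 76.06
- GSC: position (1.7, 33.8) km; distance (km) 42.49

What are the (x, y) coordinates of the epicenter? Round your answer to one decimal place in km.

Circle about each station: (x − 43.8)² + (y − 70.8)² = 84.38²; (x + 37.1)² + (y − 50.6)² = 76.06²; (x − 1.7)² + (y − 33.8)² = 42.49².
Subtracting pairs of circle equations eliminates x²+y² and gives linear equations (the radical axes):
-161.8 x − 40.4 y = -1659.45
-84.2 x − 74.0 y = -471.17
Solving the 2×2 system: x ≈ 12.1, y ≈ -7.4 km.

12.1 km east, -7.4 km north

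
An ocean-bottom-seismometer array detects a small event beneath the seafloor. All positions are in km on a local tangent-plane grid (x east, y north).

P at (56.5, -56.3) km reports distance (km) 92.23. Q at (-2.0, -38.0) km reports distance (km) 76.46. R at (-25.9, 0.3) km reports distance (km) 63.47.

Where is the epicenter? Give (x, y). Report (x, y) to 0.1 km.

Circle about each station: (x − 56.5)² + (y + 56.3)² = 92.23²; (x + 2.0)² + (y + 38.0)² = 76.46²; (x + 25.9)² + (y − 0.3)² = 63.47².
Subtracting pairs of circle equations eliminates x²+y² and gives linear equations (the radical axes):
-117.0 x + 36.6 y = -2253.70
-164.8 x + 113.2 y = -1213.11
Solving the 2×2 system: x ≈ 29.2, y ≈ 31.8 km.

x ≈ 29.2 km, y ≈ 31.8 km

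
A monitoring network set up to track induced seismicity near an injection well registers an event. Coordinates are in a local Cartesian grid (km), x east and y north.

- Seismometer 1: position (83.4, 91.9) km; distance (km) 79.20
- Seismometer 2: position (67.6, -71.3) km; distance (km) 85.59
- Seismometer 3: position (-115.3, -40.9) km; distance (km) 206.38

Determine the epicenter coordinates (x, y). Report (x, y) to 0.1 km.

84.0 km east, 12.7 km north

Circle about each station: (x − 83.4)² + (y − 91.9)² = 79.20²; (x − 67.6)² + (y + 71.3)² = 85.59²; (x + 115.3)² + (y + 40.9)² = 206.38².
Subtracting pairs of circle equations eliminates x²+y² and gives linear equations (the radical axes):
-31.6 x − 326.4 y = -6800.73
-397.4 x − 265.6 y = -36754.33
Solving the 2×2 system: x ≈ 84.0, y ≈ 12.7 km.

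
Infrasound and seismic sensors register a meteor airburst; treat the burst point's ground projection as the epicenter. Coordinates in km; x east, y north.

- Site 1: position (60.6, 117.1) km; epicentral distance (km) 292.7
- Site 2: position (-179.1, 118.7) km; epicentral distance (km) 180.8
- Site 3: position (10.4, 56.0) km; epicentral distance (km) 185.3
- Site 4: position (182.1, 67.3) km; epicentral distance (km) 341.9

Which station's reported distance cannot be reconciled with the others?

Solve using three stations at a time. Using Site 2, Site 3, Site 4 (subtract circle equations pairwise → linear system) gives (x, y) ≈ (-136.4, -56.8).
Distances from that point to each station vs reported:
  Site 1: calculated 262.7 vs reported 292.7 → residual 30.0 km
  Site 2: calculated 180.6 vs reported 180.8 → residual 0.2 km
  Site 3: calculated 185.1 vs reported 185.3 → residual 0.2 km
  Site 4: calculated 341.8 vs reported 341.9 → residual 0.1 km
Site 2, Site 3, Site 4 are mutually consistent (residuals ≈ 0); Site 1 is off by 30.0 km.

Site 1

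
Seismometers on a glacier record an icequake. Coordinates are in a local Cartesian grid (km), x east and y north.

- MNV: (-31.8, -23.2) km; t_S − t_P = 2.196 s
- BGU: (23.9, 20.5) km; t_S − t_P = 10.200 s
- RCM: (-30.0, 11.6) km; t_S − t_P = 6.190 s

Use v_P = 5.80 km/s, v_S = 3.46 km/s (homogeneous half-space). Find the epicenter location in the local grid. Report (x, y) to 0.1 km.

Distance from S−P lag: d = Δt · v_P v_S / (v_P − v_S) = Δt · (5.80·3.46)/(5.80−3.46) ≈ 8.5761·Δt.
So d_MNV = 18.83, d_BGU = 87.48, d_RCM = 53.09 km.
Circle about each station: (x + 31.8)² + (y + 23.2)² = 18.83²; (x − 23.9)² + (y − 20.5)² = 87.48²; (x + 30.0)² + (y − 11.6)² = 53.09².
Subtracting pairs of circle equations eliminates x²+y² and gives linear equations (the radical axes):
111.4 x + 87.4 y = -7856.20
3.6 x + 69.6 y = -2978.90
Solving the 2×2 system: x ≈ -38.5, y ≈ -40.8 km.
Check against MNV (with the unrounded x, y): √((x + 31.8)²+(y + 23.2)²) = 18.84 ≈ 18.83 km. ✓

x ≈ -38.5 km, y ≈ -40.8 km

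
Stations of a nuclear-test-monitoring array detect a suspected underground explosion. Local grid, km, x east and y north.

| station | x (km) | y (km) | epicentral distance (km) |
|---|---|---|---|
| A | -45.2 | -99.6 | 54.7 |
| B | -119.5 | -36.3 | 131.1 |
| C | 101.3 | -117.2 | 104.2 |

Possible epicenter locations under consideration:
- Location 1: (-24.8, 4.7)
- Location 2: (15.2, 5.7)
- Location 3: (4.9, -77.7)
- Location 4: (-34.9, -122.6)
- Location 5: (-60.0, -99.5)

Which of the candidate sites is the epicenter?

For each candidate, compare |candidate − station| to the reported distance:
Location 1: residuals A 51.6, B 27.9, C 71.2 → max 71.2 km
Location 2: residuals A 66.7, B 10.0, C 45.9 → max 66.7 km
Location 3: residuals A 0.0, B 0.0, C 0.0 → max 0.0 km
Location 4: residuals A 29.5, B 10.2, C 32.1 → max 32.1 km
Location 5: residuals A 39.9, B 44.3, C 58.1 → max 58.1 km
Only Location 3 has all residuals ≈ 0.

Location 3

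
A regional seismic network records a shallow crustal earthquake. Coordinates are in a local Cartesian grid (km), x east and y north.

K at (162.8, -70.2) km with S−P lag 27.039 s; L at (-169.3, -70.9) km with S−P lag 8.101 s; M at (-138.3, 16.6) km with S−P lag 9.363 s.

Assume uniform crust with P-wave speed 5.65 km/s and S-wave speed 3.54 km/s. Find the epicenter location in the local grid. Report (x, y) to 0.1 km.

Distance from S−P lag: d = Δt · v_P v_S / (v_P − v_S) = Δt · (5.65·3.54)/(5.65−3.54) ≈ 9.4791·Δt.
So d_K = 256.31, d_L = 76.79, d_M = 88.75 km.
Circle about each station: (x − 162.8)² + (y + 70.2)² = 256.31²; (x + 169.3)² + (y + 70.9)² = 76.79²; (x + 138.3)² + (y − 16.6)² = 88.75².
Subtracting the K equation from the L and M equations removes the quadratic terms:
-664.2 x − 1.4 y = 62055.53
-602.2 x + 173.6 y = 45788.82
Solving the 2×2 system: x ≈ -93.3, y ≈ -59.9 km.

-93.3 km east, -59.9 km north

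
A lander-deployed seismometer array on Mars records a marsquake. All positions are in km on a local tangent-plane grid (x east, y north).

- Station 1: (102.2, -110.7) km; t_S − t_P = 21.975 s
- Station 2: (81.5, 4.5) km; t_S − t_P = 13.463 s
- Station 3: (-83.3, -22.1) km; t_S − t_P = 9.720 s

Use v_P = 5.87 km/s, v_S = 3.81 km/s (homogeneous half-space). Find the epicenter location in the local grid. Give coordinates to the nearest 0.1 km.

Distance from S−P lag: d = Δt · v_P v_S / (v_P − v_S) = Δt · (5.87·3.81)/(5.87−3.81) ≈ 10.8567·Δt.
So d_Station 1 = 238.57, d_Station 2 = 146.16, d_Station 3 = 105.53 km.
Circle about each station: (x − 102.2)² + (y + 110.7)² = 238.57²; (x − 81.5)² + (y − 4.5)² = 146.16²; (x + 83.3)² + (y + 22.1)² = 105.53².
Subtracting pairs of circle equations eliminates x²+y² and gives linear equations (the radical axes):
-41.4 x + 230.4 y = 19516.07
-371.0 x + 177.2 y = 30507.03
Solving the 2×2 system: x ≈ -45.7, y ≈ 76.5 km.

-45.7 km east, 76.5 km north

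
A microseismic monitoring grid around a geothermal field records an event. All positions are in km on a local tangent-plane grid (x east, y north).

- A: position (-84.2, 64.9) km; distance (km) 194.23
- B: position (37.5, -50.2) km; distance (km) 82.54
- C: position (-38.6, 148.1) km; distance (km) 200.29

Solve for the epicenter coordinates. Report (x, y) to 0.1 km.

x ≈ 100.1 km, y ≈ 3.6 km

Circle about each station: (x + 84.2)² + (y − 64.9)² = 194.23²; (x − 37.5)² + (y + 50.2)² = 82.54²; (x + 38.6)² + (y − 148.1)² = 200.29².
Subtracting pairs of circle equations eliminates x²+y² and gives linear equations (the radical axes):
243.4 x − 230.2 y = 23537.08
91.2 x + 166.4 y = 9731.13
Solving the 2×2 system: x ≈ 100.1, y ≈ 3.6 km.
Check against A (with the unrounded x, y): √((x + 84.2)²+(y − 64.9)²) = 194.24 ≈ 194.23 km. ✓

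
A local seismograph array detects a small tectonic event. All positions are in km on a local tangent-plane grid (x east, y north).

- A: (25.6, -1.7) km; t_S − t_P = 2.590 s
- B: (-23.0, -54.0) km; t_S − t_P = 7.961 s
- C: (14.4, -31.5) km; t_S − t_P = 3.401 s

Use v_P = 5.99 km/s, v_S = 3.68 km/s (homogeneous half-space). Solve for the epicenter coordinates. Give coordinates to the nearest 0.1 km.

Distance from S−P lag: d = Δt · v_P v_S / (v_P − v_S) = Δt · (5.99·3.68)/(5.99−3.68) ≈ 9.5425·Δt.
So d_A = 24.72, d_B = 75.97, d_C = 32.45 km.
Circle about each station: (x − 25.6)² + (y + 1.7)² = 24.72²; (x + 23.0)² + (y + 54.0)² = 75.97²; (x − 14.4)² + (y + 31.5)² = 32.45².
Subtracting the A equation from the B and C equations removes the quadratic terms:
-97.2 x − 104.6 y = -2373.61
-22.4 x − 59.6 y = 99.44
Solving the 2×2 system: x ≈ 44.0, y ≈ -18.2 km.

44.0 km east, -18.2 km north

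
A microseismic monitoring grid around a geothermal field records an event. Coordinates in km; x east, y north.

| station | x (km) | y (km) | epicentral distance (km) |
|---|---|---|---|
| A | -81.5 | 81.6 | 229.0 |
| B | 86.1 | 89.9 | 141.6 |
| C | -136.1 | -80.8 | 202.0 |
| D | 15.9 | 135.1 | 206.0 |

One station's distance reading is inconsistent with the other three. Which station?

Solve using three stations at a time. Using A, B, D (subtract circle equations pairwise → linear system) gives (x, y) ≈ (105.7, -50.2).
Distances from that point to each station vs reported:
  A: calculated 228.9 vs reported 229.0 → residual 0.1 km
  B: calculated 141.5 vs reported 141.6 → residual 0.1 km
  C: calculated 243.7 vs reported 202.0 → residual 41.7 km
  D: calculated 205.9 vs reported 206.0 → residual 0.1 km
A, B, D are mutually consistent (residuals ≈ 0); C is off by 41.7 km.

C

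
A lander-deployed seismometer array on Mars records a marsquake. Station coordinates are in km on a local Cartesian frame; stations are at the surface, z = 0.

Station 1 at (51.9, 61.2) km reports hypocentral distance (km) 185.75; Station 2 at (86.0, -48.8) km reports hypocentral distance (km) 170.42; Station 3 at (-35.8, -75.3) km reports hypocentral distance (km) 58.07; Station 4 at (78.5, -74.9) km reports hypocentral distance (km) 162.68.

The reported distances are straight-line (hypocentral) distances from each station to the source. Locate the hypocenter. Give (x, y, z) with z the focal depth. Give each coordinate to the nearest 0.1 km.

Each station gives a sphere (x−x_i)² + (y−y_i)² + z² = d_i² (stations at z=0).
Subtracting the Station 1 sphere from Station 2 and Station 3: z² cancels, leaving linear equations in x and y:
68.2 x − 220.0 y = 8798.48
-175.4 x − 273.0 y = 31643.62
Solving: x ≈ -79.704, y ≈ -64.701 km (keep extra digits for the depth step; rounded: -79.7, -64.7).
Then from the Station 1 sphere: z² = 185.75² − (x − 51.9)² − (y − 61.2)² with x = -79.704, y = -64.701, so z ≈ 36.502 ≈ 36.5 km.

(-79.7, -64.7, 36.5)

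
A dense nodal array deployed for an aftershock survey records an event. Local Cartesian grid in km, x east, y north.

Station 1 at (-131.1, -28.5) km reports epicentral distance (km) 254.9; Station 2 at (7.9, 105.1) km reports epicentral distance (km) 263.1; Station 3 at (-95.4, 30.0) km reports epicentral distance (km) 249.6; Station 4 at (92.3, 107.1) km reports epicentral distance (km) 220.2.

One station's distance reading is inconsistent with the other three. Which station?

Station 2

Solve using three stations at a time. Using Station 1, Station 3, Station 4 (subtract circle equations pairwise → linear system) gives (x, y) ≈ (109.6, -112.4).
Distances from that point to each station vs reported:
  Station 1: calculated 254.9 vs reported 254.9 → residual 0.0 km
  Station 2: calculated 240.1 vs reported 263.1 → residual 23.0 km
  Station 3: calculated 249.5 vs reported 249.6 → residual 0.1 km
  Station 4: calculated 220.1 vs reported 220.2 → residual 0.1 km
Station 1, Station 3, Station 4 are mutually consistent (residuals ≈ 0); Station 2 is off by 23.0 km.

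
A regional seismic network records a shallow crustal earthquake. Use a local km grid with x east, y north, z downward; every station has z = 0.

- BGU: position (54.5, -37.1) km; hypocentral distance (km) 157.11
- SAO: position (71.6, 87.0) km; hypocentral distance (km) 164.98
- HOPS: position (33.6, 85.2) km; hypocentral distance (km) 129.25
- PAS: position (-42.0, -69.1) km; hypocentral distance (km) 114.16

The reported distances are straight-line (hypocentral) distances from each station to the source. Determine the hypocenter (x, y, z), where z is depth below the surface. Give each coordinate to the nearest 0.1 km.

Each station gives a sphere (x−x_i)² + (y−y_i)² + z² = d_i² (stations at z=0).
Subtracting the BGU sphere from SAO and HOPS: z² cancels, leaving linear equations in x and y:
34.2 x + 248.2 y = 5814.05
-41.8 x + 244.6 y = 12019.33
Solving: x ≈ -83.302, y ≈ 34.903 km (keep extra digits for the depth step; rounded: -83.3, 34.9).
Then from the BGU sphere: z² = 157.11² − (x − 54.5)² − (y + 37.1)² with x = -83.302, y = 34.903, so z ≈ 22.577 ≈ 22.6 km.

x ≈ -83.3 km, y ≈ 34.9 km, depth ≈ 22.6 km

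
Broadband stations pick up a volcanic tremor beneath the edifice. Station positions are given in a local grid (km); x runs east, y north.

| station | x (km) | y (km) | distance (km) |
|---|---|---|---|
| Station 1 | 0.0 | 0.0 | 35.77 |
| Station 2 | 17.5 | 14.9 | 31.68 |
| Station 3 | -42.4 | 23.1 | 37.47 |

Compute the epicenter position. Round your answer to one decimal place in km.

Circle about each station: x² + y² = 35.77²; (x − 17.5)² + (y − 14.9)² = 31.68²; (x + 42.4)² + (y − 23.1)² = 37.47².
Subtracting pairs of circle equations eliminates x²+y² and gives linear equations (the radical axes):
35.0 x + 29.8 y = 804.13
-84.8 x + 46.2 y = 2206.86
Solving the 2×2 system: x ≈ -6.9, y ≈ 35.1 km.

-6.9 km east, 35.1 km north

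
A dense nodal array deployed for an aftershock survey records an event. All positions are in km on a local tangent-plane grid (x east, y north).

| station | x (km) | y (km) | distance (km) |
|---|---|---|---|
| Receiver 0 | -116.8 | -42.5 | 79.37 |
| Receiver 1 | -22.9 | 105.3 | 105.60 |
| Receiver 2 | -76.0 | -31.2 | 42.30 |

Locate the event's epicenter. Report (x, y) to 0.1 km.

Circle about each station: (x + 116.8)² + (y + 42.5)² = 79.37²; (x + 22.9)² + (y − 105.3)² = 105.60²; (x + 76.0)² + (y + 31.2)² = 42.30².
Subtracting the Receiver 0 equation from the Receiver 1 and Receiver 2 equations removes the quadratic terms:
187.8 x + 295.6 y = -8687.75
81.6 x + 22.6 y = -4188.74
Solving the 2×2 system: x ≈ -52.4, y ≈ 3.9 km.

-52.4 km east, 3.9 km north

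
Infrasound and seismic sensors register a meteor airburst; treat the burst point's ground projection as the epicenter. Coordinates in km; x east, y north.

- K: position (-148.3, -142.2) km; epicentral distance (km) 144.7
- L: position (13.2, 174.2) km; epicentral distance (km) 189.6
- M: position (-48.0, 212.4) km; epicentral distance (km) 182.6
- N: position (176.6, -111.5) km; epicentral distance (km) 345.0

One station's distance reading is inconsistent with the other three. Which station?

K

Solve using three stations at a time. Using L, M, N (subtract circle equations pairwise → linear system) gives (x, y) ≈ (-128.9, 48.7).
Distances from that point to each station vs reported:
  K: calculated 191.9 vs reported 144.7 → residual 47.2 km
  L: calculated 189.6 vs reported 189.6 → residual 0.0 km
  M: calculated 182.6 vs reported 182.6 → residual 0.0 km
  N: calculated 345.0 vs reported 345.0 → residual 0.0 km
L, M, N are mutually consistent (residuals ≈ 0); K is off by 47.2 km.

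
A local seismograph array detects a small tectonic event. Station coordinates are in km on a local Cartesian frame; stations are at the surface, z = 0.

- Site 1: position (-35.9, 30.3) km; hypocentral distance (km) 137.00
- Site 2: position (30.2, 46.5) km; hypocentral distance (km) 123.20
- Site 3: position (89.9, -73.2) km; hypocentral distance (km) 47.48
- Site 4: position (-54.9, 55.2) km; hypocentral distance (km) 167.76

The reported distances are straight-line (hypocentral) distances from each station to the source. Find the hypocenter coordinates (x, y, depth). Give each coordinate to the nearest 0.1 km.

Each station gives a sphere (x−x_i)² + (y−y_i)² + z² = d_i² (stations at z=0).
Subtracting the Site 1 sphere from Site 2 and Site 3: z² cancels, leaving linear equations in x and y:
132.2 x + 32.4 y = 4458.15
251.6 x − 207.0 y = 27748.00
Solving: x ≈ 51.295, y ≈ -71.701 km (keep extra digits for the depth step; rounded: 51.3, -71.7).
Then from the Site 1 sphere: z² = 137.00² − (x + 35.9)² − (y − 30.3)² with x = 51.295, y = -71.701, so z ≈ 27.601 ≈ 27.6 km.
Check against Site 4 (with the unrounded solution): distance 167.76 ≈ 167.76 km. ✓

(51.3, -71.7, 27.6)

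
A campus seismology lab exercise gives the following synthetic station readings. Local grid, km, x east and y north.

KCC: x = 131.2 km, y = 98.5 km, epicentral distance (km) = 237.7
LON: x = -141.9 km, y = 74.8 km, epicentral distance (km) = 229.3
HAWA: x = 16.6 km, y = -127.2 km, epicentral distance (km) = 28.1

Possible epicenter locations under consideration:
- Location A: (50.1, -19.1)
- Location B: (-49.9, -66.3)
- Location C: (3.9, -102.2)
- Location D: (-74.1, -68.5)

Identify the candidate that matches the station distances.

Location C

For each candidate, compare |candidate − station| to the reported distance:
Location A: residuals KCC 94.8, LON 15.6, HAWA 85.1 → max 94.8 km
Location B: residuals KCC 7.2, LON 60.9, HAWA 62.1 → max 62.1 km
Location C: residuals KCC 0.0, LON 0.0, HAWA 0.1 → max 0.1 km
Location D: residuals KCC 26.9, LON 70.8, HAWA 79.9 → max 79.9 km
Only Location C has all residuals ≈ 0.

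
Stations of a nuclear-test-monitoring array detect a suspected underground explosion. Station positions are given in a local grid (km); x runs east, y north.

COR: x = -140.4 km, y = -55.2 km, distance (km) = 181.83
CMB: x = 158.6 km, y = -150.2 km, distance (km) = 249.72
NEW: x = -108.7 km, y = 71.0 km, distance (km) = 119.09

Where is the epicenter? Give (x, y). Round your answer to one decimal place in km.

Circle about each station: (x + 140.4)² + (y + 55.2)² = 181.83²; (x − 158.6)² + (y + 150.2)² = 249.72²; (x + 108.7)² + (y − 71.0)² = 119.09².
Subtracting pairs of circle equations eliminates x²+y² and gives linear equations (the radical axes):
598.0 x − 190.0 y = -4343.13
63.4 x + 252.4 y = 12977.21
Solving the 2×2 system: x ≈ 8.4, y ≈ 49.3 km.

x ≈ 8.4 km, y ≈ 49.3 km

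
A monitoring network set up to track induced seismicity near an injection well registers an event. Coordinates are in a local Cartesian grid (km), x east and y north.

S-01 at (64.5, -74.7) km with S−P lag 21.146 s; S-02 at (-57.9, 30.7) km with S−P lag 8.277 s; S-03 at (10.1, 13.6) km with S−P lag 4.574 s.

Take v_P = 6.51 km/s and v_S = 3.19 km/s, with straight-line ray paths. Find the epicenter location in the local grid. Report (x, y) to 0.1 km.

(-6.5, 36.9)

Distance from S−P lag: d = Δt · v_P v_S / (v_P − v_S) = Δt · (6.51·3.19)/(6.51−3.19) ≈ 6.2551·Δt.
So d_S-01 = 132.27, d_S-02 = 51.77, d_S-03 = 28.61 km.
Circle about each station: (x − 64.5)² + (y + 74.7)² = 132.27²; (x + 57.9)² + (y − 30.7)² = 51.77²; (x − 10.1)² + (y − 13.6)² = 28.61².
Subtracting pairs of circle equations eliminates x²+y² and gives linear equations (the radical axes):
-244.8 x + 210.8 y = 9369.78
-108.8 x + 176.6 y = 7223.45
Solving the 2×2 system: x ≈ -6.5, y ≈ 36.9 km.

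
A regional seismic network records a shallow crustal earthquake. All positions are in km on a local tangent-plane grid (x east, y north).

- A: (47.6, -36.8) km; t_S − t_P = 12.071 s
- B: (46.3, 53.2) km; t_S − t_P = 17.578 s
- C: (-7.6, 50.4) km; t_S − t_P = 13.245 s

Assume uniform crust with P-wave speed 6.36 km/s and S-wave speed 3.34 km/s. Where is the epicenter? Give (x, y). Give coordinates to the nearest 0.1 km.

Distance from S−P lag: d = Δt · v_P v_S / (v_P − v_S) = Δt · (6.36·3.34)/(6.36−3.34) ≈ 7.0339·Δt.
So d_A = 84.91, d_B = 123.64, d_C = 93.16 km.
Circle about each station: (x − 47.6)² + (y + 36.8)² = 84.91²; (x − 46.3)² + (y − 53.2)² = 123.64²; (x + 7.6)² + (y − 50.4)² = 93.16².
Subtracting the A equation from the B and C equations removes the quadratic terms:
-2.6 x + 180.0 y = -6723.21
-110.4 x + 174.4 y = -2491.16
Solving the 2×2 system: x ≈ -37.3, y ≈ -37.9 km.

(-37.3, -37.9)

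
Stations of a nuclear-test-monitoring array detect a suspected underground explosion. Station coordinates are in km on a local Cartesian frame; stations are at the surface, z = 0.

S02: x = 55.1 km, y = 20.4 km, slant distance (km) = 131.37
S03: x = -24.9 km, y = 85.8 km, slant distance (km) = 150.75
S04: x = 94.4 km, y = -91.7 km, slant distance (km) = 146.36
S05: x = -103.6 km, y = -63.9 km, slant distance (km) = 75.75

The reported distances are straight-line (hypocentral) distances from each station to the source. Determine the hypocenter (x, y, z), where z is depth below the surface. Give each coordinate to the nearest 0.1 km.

(-41.4, -57.8, 42.8)

Each station gives a sphere (x−x_i)² + (y−y_i)² + z² = d_i² (stations at z=0).
Subtracting the S02 sphere from S03 and S04: z² cancels, leaving linear equations in x and y:
-160.0 x + 130.8 y = -938.01
78.6 x − 224.2 y = 9704.91
Solving: x ≈ -41.385, y ≈ -57.796 km (keep extra digits for the depth step; rounded: -41.4, -57.8).
Then from the S02 sphere: z² = 131.37² − (x − 55.1)² − (y − 20.4)² with x = -41.385, y = -57.796, so z ≈ 42.826 ≈ 42.8 km.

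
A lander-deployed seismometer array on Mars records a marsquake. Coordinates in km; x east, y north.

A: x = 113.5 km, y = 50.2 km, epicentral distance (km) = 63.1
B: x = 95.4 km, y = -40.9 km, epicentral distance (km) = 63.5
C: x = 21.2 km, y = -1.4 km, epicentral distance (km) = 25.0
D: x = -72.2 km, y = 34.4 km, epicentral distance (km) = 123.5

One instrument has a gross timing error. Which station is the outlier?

A

Solve using three stations at a time. Using B, C, D (subtract circle equations pairwise → linear system) gives (x, y) ≈ (46.2, -0.8).
Distances from that point to each station vs reported:
  A: calculated 84.5 vs reported 63.1 → residual 21.4 km
  B: calculated 63.5 vs reported 63.5 → residual 0.0 km
  C: calculated 25.0 vs reported 25.0 → residual 0.0 km
  D: calculated 123.5 vs reported 123.5 → residual 0.0 km
B, C, D are mutually consistent (residuals ≈ 0); A is off by 21.4 km.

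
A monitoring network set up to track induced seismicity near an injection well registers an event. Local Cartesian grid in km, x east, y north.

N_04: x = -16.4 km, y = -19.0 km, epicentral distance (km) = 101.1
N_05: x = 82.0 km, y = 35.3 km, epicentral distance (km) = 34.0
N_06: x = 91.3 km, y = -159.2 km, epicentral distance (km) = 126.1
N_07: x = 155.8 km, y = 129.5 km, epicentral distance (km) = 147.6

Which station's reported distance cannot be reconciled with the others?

N_06

Solve using three stations at a time. Using N_04, N_05, N_07 (subtract circle equations pairwise → linear system) gives (x, y) ≈ (82.6, 1.3).
Distances from that point to each station vs reported:
  N_04: calculated 101.1 vs reported 101.1 → residual 0.0 km
  N_05: calculated 34.0 vs reported 34.0 → residual 0.0 km
  N_06: calculated 160.7 vs reported 126.1 → residual 34.6 km
  N_07: calculated 147.6 vs reported 147.6 → residual 0.0 km
N_04, N_05, N_07 are mutually consistent (residuals ≈ 0); N_06 is off by 34.6 km.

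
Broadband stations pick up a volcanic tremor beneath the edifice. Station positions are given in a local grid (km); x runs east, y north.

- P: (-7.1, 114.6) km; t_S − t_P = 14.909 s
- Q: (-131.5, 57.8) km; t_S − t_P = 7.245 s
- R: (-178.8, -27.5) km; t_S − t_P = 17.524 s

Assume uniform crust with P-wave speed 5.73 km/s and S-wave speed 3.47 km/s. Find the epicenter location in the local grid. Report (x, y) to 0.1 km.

Distance from S−P lag: d = Δt · v_P v_S / (v_P − v_S) = Δt · (5.73·3.47)/(5.73−3.47) ≈ 8.7978·Δt.
So d_P = 131.17, d_Q = 63.74, d_R = 154.17 km.
Circle about each station: (x + 7.1)² + (y − 114.6)² = 131.17²; (x + 131.5)² + (y − 57.8)² = 63.74²; (x + 178.8)² + (y + 27.5)² = 154.17².
Subtracting the P equation from the Q and R equations removes the quadratic terms:
-248.8 x − 113.6 y = 20592.30
-343.4 x − 284.2 y = 12979.30
Solving the 2×2 system: x ≈ -138.1, y ≈ 121.2 km.

(-138.1, 121.2)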